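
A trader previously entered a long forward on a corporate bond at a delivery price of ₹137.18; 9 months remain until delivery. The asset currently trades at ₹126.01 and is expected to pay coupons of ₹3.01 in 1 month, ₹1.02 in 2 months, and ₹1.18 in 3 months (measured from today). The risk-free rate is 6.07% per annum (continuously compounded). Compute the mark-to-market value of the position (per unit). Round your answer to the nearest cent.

PV(remaining coupons) I = 3.01·e^(−0.0607·1/12) + 1.02·e^(−0.0607·2/12) + 1.18·e^(−0.0607·3/12) = 5.1668
Current forward F = (S − I)·e^(rT) = (126.01 − 5.1668)·e^(0.0607·9/12) = 120.8432 × 1.046577 = 126.4717
Value (long) = (F − K)·e^(−rT) = (126.4717 − 137.18) × 0.955496 = -10.2317
Value = -₹10.23

-₹10.23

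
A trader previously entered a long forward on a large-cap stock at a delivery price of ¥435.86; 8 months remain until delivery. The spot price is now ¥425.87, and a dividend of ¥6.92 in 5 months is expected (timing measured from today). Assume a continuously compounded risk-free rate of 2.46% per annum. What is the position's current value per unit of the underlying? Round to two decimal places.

-¥9.75

PV(remaining dividends) I = 6.92·e^(−0.0246·5/12) = 6.8494
Current forward F = (S − I)·e^(rT) = (425.87 − 6.8494)·e^(0.0246·8/12) = 419.0206 × 1.016535 = 425.9491
Value (long) = (F − K)·e^(−rT) = (425.9491 − 435.86) × 0.983734 = -9.7497
Value = -¥9.75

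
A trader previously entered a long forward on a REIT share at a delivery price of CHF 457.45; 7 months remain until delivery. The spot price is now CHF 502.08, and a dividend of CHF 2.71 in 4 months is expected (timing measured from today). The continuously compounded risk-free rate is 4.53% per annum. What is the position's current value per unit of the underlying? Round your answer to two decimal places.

CHF 53.89

PV(remaining dividends) I = 2.71·e^(−0.0453·4/12) = 2.6694
Current forward F = (S − I)·e^(rT) = (502.08 − 2.6694)·e^(0.0453·7/12) = 499.4106 × 1.026777 = 512.7833
Value (long) = (F − K)·e^(−rT) = (512.7833 − 457.45) × 0.973921 = 53.8903
Value = CHF 53.89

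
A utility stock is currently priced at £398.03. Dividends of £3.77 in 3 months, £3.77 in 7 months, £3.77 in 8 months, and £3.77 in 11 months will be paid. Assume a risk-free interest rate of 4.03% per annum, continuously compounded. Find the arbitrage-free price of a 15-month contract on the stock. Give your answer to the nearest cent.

£403.12

PV(dividends) I = 3.77·e^(−0.0403·3/12) + 3.77·e^(−0.0403·7/12) + 3.77·e^(−0.0403·8/12) + 3.77·e^(−0.0403·11/12)
I = 3.7322 + 3.6824 + 3.6701 + 3.6333 = 14.7180
F = (S − I)·e^(rT) = (398.03 − 14.7180) · e^(0.0403·15/12)
= 383.3120 · e^0.050375 = 383.3120 × 1.051665 = £403.12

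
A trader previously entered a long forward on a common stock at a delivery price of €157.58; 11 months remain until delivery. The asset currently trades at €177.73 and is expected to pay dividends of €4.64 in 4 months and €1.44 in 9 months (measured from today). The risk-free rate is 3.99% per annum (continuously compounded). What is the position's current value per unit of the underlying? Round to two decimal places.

PV(remaining dividends) I = 4.64·e^(−0.0399·4/12) + 1.44·e^(−0.0399·9/12) = 5.9762
Current forward F = (S − I)·e^(rT) = (177.73 − 5.9762)·e^(0.0399·11/12) = 171.7538 × 1.037252 = 178.1520
Value (long) = (F − K)·e^(−rT) = (178.1520 − 157.58) × 0.964086 = 19.8332
Value = €19.83

€19.83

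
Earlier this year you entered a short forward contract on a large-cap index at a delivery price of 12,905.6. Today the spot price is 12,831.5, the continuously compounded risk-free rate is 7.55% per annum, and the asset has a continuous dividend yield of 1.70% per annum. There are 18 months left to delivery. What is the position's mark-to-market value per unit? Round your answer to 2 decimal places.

-984.67

Current fair forward for the remaining 18 months: F = S·e^((r − q)·T), (r − q) = 0.0755 − 0.0170 = 0.0585
F = 12831.5 · e^(0.0585 × 18/12) = 12831.5 × 1.09171516 = 14008.3431
Value of long forward = (F − K)·e^(−rT) = (14008.3431 − 12905.6) · e^(−0.0755·18/12)
= 1102.7431 × 0.89292740 = 984.67
Short position value = −(long value) = -984.67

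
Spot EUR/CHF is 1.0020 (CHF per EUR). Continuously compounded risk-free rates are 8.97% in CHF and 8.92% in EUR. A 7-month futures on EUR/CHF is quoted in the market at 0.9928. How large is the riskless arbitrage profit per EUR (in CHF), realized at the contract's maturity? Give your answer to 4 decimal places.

Fair futures: F* = S·e^(carry·T), with carry = (r_CHF − r_EUR) = 0.0897 − 0.0892 = 0.0005
F* = 1.0020 · e^(0.0005 × 7/12) = 1.0020 · e^0.000292 = 1.0020 × 1.000292 = 1.0023
Market 0.9928 < fair 1.0023: forward underpriced → reverse cash-and-carry (short spot, go long the forward).
At maturity, profit = |F_mkt − F*| = |0.9928 − 1.0023| = 0.0095 per EUR (in CHF)

0.0095 per EUR (in CHF)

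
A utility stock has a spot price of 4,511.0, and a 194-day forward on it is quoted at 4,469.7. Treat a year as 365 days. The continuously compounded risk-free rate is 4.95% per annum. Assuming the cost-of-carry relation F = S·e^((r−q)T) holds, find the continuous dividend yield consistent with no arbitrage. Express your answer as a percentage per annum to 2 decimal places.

From F = S·e^((r−q)T): (r − q) = ln(F/S)/T
ln(4469.7/4511.0) = ln(0.990845) = -0.009197
(r − q) = -0.009197 / (194/365) = -0.017304
q = r − ln(F/S)/T = 0.0495 + 0.017304 = 0.066804
q = 6.68%

6.68%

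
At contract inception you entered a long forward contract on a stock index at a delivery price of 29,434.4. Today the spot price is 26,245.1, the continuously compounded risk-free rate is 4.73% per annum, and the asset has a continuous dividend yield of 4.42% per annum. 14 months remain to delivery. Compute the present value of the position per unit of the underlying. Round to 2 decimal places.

-2928.09

Current fair forward for the remaining 14 months: F = S·e^((r − q)·T), (r − q) = 0.0473 − 0.0442 = 0.0031
F = 26245.1 · e^(0.0031 × 14/12) = 26245.1 × 1.00362321 = 26340.1915
Value of long forward = (F − K)·e^(−rT) = (26340.1915 − 29434.4) · e^(−0.0473·14/12)
= -3094.2085 × 0.94631164 = -2928.09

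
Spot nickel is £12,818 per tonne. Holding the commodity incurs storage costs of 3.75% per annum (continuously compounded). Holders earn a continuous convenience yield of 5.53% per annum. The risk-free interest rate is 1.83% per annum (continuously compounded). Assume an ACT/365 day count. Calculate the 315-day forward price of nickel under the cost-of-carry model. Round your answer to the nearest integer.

£12,824 per tonne

Net carry = r + u − y = 0.0183 + 0.0375 − 0.0553 = 0.0005
F = S·e^((r+u−y)T) = 12818 · e^(0.0005 × 315/365) = 12818 · e^0.000432
= 12818 × 1.000432 = £12,824 per tonne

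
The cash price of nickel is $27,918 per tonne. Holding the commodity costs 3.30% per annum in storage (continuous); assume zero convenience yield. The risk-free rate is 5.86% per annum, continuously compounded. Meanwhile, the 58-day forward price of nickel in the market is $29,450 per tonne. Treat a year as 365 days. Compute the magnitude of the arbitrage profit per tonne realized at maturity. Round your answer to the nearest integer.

Fair forward: F* = S·e^(carry·T), with carry = (r + u) = 0.0586 + 0.0330 = 0.0916
F* = 27918 · e^(0.0916 × 58/365) = 27918 · e^0.014556 = 27918 × 1.014662 = $28327.3337
Market $29450 > fair $28327.3337: forward overpriced → cash-and-carry (buy spot, short the forward).
At maturity, profit = |F_mkt − F*| = |29450 − 28327.3337| = $1123 per tonne

$1123 per tonne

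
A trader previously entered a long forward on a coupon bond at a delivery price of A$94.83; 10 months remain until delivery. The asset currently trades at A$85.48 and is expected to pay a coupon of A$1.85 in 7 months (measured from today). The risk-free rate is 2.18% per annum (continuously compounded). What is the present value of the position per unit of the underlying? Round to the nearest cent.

-A$9.47

PV(remaining coupons) I = 1.85·e^(−0.0218·7/12) = 1.8266
Current forward F = (S − I)·e^(rT) = (85.48 − 1.8266)·e^(0.0218·10/12) = 83.6534 × 1.018333 = 85.1870
Value (long) = (F − K)·e^(−rT) = (85.1870 − 94.83) × 0.981997 = -9.4694
Value = -A$9.47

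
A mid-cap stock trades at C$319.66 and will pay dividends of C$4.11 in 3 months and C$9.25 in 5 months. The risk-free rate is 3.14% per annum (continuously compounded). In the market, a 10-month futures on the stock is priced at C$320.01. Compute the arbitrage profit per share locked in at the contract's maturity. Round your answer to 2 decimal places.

C$5.43 per share

PV(dividends) I = 4.11·e^(−0.0314·3/12) + 9.25·e^(−0.0314·5/12) = 13.2076
Fair futures F* = (S − I)·e^(rT) = (319.66 − 13.2076)·e^0.026167 = 306.4524 × 1.026512 = 314.5771
Market C$320.01 > fair 314.5771: forward overpriced → cash-and-carry (borrow at r, buy the stock and collect the dividends, short the forward).
Profit at T = |F_mkt − F*| = |320.01 − 314.5771| = C$5.43 per share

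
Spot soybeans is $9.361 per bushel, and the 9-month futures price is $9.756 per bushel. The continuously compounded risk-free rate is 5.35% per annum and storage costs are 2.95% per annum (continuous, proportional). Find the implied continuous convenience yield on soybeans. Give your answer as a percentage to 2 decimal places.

F = S·e^((r+u−y)T) ⇒ (r+u−y) = ln(F/S)/T
ln(9.756/9.361) = 0.041330; /T ⇒ 0.055107
y = r + u − ln(F/S)/T = 0.0535 + 0.0295 − 0.055107 = 0.027893
y = 2.79%

2.79%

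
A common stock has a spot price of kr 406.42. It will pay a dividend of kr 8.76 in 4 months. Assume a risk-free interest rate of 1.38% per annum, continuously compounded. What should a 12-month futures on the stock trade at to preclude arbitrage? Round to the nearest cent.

kr 403.23

PV(dividends) I = 8.76·e^(−0.0138·4/12)
I = 8.7198
F = (S − I)·e^(rT) = (406.42 − 8.7198) · e^(0.0138·12/12)
= 397.7002 · e^0.013800 = 397.7002 × 1.013896 = kr 403.23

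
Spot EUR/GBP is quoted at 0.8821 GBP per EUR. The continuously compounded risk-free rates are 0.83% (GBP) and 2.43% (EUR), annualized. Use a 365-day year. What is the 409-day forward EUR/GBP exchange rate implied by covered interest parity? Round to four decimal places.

0.8664

F = S·e^((r_GBP − r_EUR)T) = 0.8821 · e^((0.0083 − 0.0243) × 409/365)
= 0.8821 · e^-0.017929 = 0.8821 × 0.982231
F = 0.8664 GBP per EUR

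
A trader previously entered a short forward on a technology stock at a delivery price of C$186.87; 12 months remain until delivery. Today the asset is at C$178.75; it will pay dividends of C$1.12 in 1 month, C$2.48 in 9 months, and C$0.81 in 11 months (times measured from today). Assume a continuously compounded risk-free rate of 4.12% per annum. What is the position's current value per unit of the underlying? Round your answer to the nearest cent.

C$4.88

PV(remaining dividends) I = 1.12·e^(−0.0412·1/12) + 2.48·e^(−0.0412·9/12) + 0.81·e^(−0.0412·11/12) = 4.3007
Current forward F = (S − I)·e^(rT) = (178.75 − 4.3007)·e^(0.0412·12/12) = 174.4493 × 1.042060 = 181.7866
Value (long) = (F − K)·e^(−rT) = (181.7866 − 186.87) × 0.959637 = -4.8782
Short position value = −(long value) = C$4.88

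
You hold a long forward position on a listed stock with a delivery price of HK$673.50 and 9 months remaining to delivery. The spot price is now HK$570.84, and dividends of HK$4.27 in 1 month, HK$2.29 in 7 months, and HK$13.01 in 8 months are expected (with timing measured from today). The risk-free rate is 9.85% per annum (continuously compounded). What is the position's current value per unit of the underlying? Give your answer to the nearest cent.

PV(remaining dividends) I = 4.27·e^(−0.0985·1/12) + 2.29·e^(−0.0985·7/12) + 13.01·e^(−0.0985·8/12) = 18.5803
Current forward F = (S − I)·e^(rT) = (570.84 − 18.5803)·e^(0.0985·9/12) = 552.2597 × 1.076672 = 594.6026
Value (long) = (F − K)·e^(−rT) = (594.6026 − 673.50) × 0.928788 = -73.2790
Value = -HK$73.28

-HK$73.28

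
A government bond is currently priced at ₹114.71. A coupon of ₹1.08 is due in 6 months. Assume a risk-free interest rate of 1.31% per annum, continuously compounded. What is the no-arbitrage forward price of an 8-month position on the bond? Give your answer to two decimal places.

₹114.63

PV(coupons) I = 1.08·e^(−0.0131·6/12)
I = 1.0729
F = (S − I)·e^(rT) = (114.71 − 1.0729) · e^(0.0131·8/12)
= 113.6371 · e^0.008733 = 113.6371 × 1.008771 = ₹114.63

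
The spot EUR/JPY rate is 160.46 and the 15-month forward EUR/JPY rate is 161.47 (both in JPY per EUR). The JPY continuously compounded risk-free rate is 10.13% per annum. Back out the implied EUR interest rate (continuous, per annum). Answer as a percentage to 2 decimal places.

F = S·e^((r_JPY − r_EUR)T) ⇒ r_EUR = r_JPY − ln(F/S)/T
ln(161.47/160.46) = 0.006275; /(15/12) = 0.005020
r_EUR = 0.1013 − 0.005020 = 0.096280
r_EUR = 9.63%

9.63%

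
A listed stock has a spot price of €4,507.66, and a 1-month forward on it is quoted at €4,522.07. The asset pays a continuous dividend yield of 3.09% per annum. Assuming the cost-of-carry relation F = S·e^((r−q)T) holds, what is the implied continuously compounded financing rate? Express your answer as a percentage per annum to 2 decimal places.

From F = S·e^((r−q)T): (r − q) = ln(F/S)/T
ln(4522.07/4507.66) = ln(1.003197) = 0.003192
(r − q) = 0.003192 / (1/12) = 0.038304
r = ln(F/S)/T + q = 0.038304 + 0.0309 = 0.069204
r = 6.92%

6.92%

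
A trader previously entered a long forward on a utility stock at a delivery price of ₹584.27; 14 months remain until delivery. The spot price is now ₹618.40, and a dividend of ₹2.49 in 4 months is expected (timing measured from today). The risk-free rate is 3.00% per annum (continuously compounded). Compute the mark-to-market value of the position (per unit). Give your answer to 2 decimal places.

₹51.76

PV(remaining dividends) I = 2.49·e^(−0.0300·4/12) = 2.4652
Current forward F = (S − I)·e^(rT) = (618.40 − 2.4652)·e^(0.0300·14/12) = 615.9348 × 1.035620 = 637.8744
Value (long) = (F − K)·e^(−rT) = (637.8744 − 584.27) × 0.965605 = 51.7607
Value = ₹51.76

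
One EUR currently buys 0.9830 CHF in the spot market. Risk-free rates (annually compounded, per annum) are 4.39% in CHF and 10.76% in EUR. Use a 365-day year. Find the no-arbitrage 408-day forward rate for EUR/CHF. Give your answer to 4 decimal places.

By covered interest parity, F = S · (1+r_CHF)^T / (1+r_EUR)^T
= 0.9830 × 1.049197 / 1.121016 = 0.9830 × 0.935934
F = 0.9200 CHF per EUR

0.9200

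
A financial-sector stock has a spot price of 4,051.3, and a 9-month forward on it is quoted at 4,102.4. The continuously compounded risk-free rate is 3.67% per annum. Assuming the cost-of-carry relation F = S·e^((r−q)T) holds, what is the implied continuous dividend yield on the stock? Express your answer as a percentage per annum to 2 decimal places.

2.00%

From F = S·e^((r−q)T): (r − q) = ln(F/S)/T
ln(4102.4/4051.3) = ln(1.012613) = 0.012534
(r − q) = 0.012534 / (9/12) = 0.016712
q = r − ln(F/S)/T = 0.0367 − 0.016712 = 0.019988
q = 2.00%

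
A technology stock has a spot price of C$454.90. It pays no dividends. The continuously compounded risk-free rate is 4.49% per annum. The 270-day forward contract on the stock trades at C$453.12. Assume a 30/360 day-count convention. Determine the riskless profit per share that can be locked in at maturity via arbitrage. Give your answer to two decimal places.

C$17.36 per share

Fair forward: F* = S·e^(carry·T), with carry = r = 0.0449
F* = 454.90 · e^(0.0449 × 270/360) = 454.90 · e^0.033675 = 454.90 × 1.034248 = C$470.4794
Market C$453.12 < fair C$470.4794: forward underpriced → reverse cash-and-carry (short spot, go long the forward).
At maturity, profit = |F_mkt − F*| = |453.12 − 470.4794| = C$17.36 per share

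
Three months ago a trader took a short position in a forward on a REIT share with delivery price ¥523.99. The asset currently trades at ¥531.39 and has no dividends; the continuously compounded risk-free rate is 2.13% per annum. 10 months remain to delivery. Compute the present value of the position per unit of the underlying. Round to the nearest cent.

-¥16.62

Current fair forward for the remaining 10 months: F = S·e^(r·T), r = 0.0213
F = 531.39 · e^(0.0213 × 10/12) = 531.39 × 1.017908 = 540.9061
Value of long forward = (F − K)·e^(−rT) = (540.9061 − 523.99) · e^(−0.0213·10/12)
= 16.9161 × 0.982407 = 16.62
Short position value = −(long value) = -¥16.62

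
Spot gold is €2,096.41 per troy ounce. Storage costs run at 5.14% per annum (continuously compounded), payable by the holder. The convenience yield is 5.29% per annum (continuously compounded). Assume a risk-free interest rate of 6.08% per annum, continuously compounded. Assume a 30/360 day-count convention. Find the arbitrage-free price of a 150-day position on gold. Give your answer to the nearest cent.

Net carry = r + u − y = 0.0608 + 0.0514 − 0.0529 = 0.0593
F = S·e^((r+u−y)T) = 2096.41 · e^(0.0593 × 150/360) = 2096.41 · e^0.02470833
= 2096.41 × 1.02501611 = €2,148.85 per troy ounce

€2,148.85 per troy ounce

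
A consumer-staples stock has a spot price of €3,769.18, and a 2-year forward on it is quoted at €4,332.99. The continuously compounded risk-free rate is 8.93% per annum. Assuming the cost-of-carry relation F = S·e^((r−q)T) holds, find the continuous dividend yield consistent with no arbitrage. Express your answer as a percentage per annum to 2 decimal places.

From F = S·e^((r−q)T): (r − q) = ln(F/S)/T
ln(4332.99/3769.18) = ln(1.149584) = 0.139400
(r − q) = 0.139400 / (2) = 0.069700
q = r − ln(F/S)/T = 0.0893 − 0.069700 = 0.019600
q = 1.96%

1.96%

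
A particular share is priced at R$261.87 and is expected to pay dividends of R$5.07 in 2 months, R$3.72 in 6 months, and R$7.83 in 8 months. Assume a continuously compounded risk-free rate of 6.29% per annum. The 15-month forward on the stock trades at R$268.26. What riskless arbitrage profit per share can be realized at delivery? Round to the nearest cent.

PV(dividends) I = 5.07·e^(−0.0629·2/12) + 3.72·e^(−0.0629·6/12) + 7.83·e^(−0.0629·8/12) = 16.1304
Fair forward F* = (S − I)·e^(rT) = (261.87 − 16.1304)·e^0.078625 = 245.7396 × 1.081799 = 265.8409
Market R$268.26 > fair 265.8409: forward overpriced → cash-and-carry (borrow at r, buy the stock and collect the dividends, short the forward).
Profit at T = |F_mkt − F*| = |268.26 − 265.8409| = R$2.42 per share

R$2.42 per share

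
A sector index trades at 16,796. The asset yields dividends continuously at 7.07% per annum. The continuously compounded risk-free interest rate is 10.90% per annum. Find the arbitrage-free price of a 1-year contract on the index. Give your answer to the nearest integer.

F = S·e^((r − q)T) = 16796 · e^((0.1090 − 0.0707) × 1)
= 16796 · e^0.038300 = 16796 × 1.039043
F = 17,452

17,452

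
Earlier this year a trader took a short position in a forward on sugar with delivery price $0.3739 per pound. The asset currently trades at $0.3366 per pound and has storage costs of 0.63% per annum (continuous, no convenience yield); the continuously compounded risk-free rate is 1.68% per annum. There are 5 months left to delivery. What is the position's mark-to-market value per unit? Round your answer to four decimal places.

Current fair forward for the remaining 5 months: F = S·e^((r + u)·T), (r + u) = 0.0168 + 0.0063 = 0.0231
F = 0.3366 · e^(0.0231 × 5/12) = 0.3366 × 1.009671 = 0.3399
Value of long forward = (F − K)·e^(−rT) = (0.3399 − 0.3739) · e^(−0.0168·5/12)
= -0.0340 × 0.993024 = -0.0338
Short position value = −(long value) = $0.0338

$0.0338 per pound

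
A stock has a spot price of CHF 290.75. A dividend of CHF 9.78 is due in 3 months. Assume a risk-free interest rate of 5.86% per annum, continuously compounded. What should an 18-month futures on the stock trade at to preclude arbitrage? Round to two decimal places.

PV(dividends) I = 9.78·e^(−0.0586·3/12)
I = 9.6378
F = (S − I)·e^(rT) = (290.75 − 9.6378) · e^(0.0586·18/12)
= 281.1122 · e^0.087900 = 281.1122 × 1.091879 = CHF 306.94

CHF 306.94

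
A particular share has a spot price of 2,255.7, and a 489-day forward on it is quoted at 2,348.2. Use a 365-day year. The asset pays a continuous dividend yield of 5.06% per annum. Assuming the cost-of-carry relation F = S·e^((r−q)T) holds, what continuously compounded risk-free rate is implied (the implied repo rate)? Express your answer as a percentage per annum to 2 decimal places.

From F = S·e^((r−q)T): (r − q) = ln(F/S)/T
ln(2348.2/2255.7) = ln(1.041007) = 0.040189
(r − q) = 0.040189 / (489/365) = 0.029998
r = ln(F/S)/T + q = 0.029998 + 0.0506 = 0.080598
r = 8.06%

8.06%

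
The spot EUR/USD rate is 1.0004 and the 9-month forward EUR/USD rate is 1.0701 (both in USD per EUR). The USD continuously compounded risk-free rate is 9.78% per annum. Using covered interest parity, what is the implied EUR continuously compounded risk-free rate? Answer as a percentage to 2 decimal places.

F = S·e^((r_USD − r_EUR)T) ⇒ r_EUR = r_USD − ln(F/S)/T
ln(1.0701/1.0004) = 0.067352; /(9/12) = 0.089803
r_EUR = 0.0978 − 0.089803 = 0.007997
r_EUR = 0.80%

0.80%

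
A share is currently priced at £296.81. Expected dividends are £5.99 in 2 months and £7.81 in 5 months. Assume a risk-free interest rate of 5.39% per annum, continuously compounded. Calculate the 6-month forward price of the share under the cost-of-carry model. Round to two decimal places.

£290.97

PV(dividends) I = 5.99·e^(−0.0539·2/12) + 7.81·e^(−0.0539·5/12)
I = 5.9364 + 7.6366 = 13.5730
F = (S − I)·e^(rT) = (296.81 − 13.5730) · e^(0.0539·6/12)
= 283.2370 · e^0.026950 = 283.2370 × 1.027316 = £290.97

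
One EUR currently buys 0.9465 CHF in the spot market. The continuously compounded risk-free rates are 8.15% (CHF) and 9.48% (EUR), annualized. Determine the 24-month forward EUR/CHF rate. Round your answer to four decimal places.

F = S·e^((r_CHF − r_EUR)T) = 0.9465 · e^((0.0815 − 0.0948) × 24/12)
= 0.9465 · e^-0.026600 = 0.9465 × 0.973751
F = 0.9217 CHF per EUR

0.9217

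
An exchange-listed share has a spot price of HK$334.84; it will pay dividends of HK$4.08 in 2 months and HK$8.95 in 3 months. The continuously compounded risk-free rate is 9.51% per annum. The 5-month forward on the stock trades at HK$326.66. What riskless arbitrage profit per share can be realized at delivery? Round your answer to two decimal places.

PV(dividends) I = 4.08·e^(−0.0951·2/12) + 8.95·e^(−0.0951·3/12) = 12.7556
Fair forward F* = (S − I)·e^(rT) = (334.84 − 12.7556)·e^0.039625 = 322.0844 × 1.040421 = 335.1034
Market HK$326.66 < fair 335.1034: forward underpriced → reverse cash-and-carry (short the stock, invest proceeds at r, pay the dividends, go long the forward).
Profit at T = |F_mkt − F*| = |326.66 − 335.1034| = HK$8.44 per share

HK$8.44 per share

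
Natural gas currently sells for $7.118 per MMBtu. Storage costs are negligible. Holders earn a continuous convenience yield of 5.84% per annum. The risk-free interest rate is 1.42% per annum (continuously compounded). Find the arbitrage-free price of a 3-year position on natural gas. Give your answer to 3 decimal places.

$6.234 per MMBtu

Net carry = r + u − y = 0.0142 + 0.0000 − 0.0584 = -0.0442
F = S·e^((r+u−y)T) = 7.118 · e^(-0.0442 × 3) = 7.118 · e^-0.132600
= 7.118 × 0.875815 = $6.234 per MMBtu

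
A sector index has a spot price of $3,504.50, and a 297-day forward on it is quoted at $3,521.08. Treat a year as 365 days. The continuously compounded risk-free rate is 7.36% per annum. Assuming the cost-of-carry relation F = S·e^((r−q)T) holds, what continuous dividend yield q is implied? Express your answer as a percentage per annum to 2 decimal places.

From F = S·e^((r−q)T): (r − q) = ln(F/S)/T
ln(3521.08/3504.50) = ln(1.004731) = 0.004720
(r − q) = 0.004720 / (297/365) = 0.005801
q = r − ln(F/S)/T = 0.0736 − 0.005801 = 0.067799
q = 6.78%

6.78%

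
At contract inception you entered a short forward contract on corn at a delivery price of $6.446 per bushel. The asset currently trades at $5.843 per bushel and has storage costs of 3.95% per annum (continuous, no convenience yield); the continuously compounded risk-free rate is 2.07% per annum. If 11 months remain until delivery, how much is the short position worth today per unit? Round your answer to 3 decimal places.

$0.266 per bushel

Current fair forward for the remaining 11 months: F = S·e^((r + u)·T), (r + u) = 0.0207 + 0.0395 = 0.0602
F = 5.843 · e^(0.0602 × 11/12) = 5.843 × 1.056734 = 6.1745
Value of long forward = (F − K)·e^(−rT) = (6.1745 − 6.446) · e^(−0.0207·11/12)
= -0.2715 × 0.981204 = -0.266
Short position value = −(long value) = $0.266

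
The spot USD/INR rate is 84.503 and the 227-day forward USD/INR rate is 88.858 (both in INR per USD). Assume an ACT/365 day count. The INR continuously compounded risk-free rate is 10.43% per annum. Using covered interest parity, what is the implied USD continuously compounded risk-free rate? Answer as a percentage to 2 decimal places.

2.35%

F = S·e^((r_INR − r_USD)T) ⇒ r_USD = r_INR − ln(F/S)/T
ln(88.858/84.503) = 0.050253; /(227/365) = 0.080803
r_USD = 0.1043 − 0.080803 = 0.023497
r_USD = 2.35%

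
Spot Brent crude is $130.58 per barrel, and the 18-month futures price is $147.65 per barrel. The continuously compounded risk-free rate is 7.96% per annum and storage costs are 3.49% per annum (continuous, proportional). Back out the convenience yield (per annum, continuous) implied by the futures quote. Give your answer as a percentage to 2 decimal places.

F = S·e^((r+u−y)T) ⇒ (r+u−y) = ln(F/S)/T
ln(147.65/130.58) = 0.122859; /T ⇒ 0.081906
y = r + u − ln(F/S)/T = 0.0796 + 0.0349 − 0.081906 = 0.032594
y = 3.26%

3.26%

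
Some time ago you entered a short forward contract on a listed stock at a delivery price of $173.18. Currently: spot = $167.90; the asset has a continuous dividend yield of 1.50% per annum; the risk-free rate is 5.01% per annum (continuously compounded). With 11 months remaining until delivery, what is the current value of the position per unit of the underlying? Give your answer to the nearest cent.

Current fair forward for the remaining 11 months: F = S·e^((r − q)·T), (r − q) = 0.0501 − 0.0150 = 0.0351
F = 167.90 · e^(0.0351 × 11/12) = 167.90 × 1.032698 = 173.3900
Value of long forward = (F − K)·e^(−rT) = (173.3900 − 173.18) · e^(−0.0501·11/12)
= 0.2100 × 0.955114 = 0.20
Short position value = −(long value) = -$0.20

-$0.20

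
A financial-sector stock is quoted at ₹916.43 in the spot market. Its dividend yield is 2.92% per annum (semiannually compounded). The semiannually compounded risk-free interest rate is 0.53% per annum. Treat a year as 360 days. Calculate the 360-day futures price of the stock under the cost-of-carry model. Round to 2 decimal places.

₹894.97

F = S · (1+r/2)^(2T) / (1+q/2)^(2T)
= 916.43 × 1.005307 / 1.029413 = 916.43 × 0.976583
F = ₹894.97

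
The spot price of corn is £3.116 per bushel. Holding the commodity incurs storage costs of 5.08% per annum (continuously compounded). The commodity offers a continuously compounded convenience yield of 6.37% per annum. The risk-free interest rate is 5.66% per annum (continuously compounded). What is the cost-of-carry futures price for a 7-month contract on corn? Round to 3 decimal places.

Net carry = r + u − y = 0.0566 + 0.0508 − 0.0637 = 0.0437
F = S·e^((r+u−y)T) = 3.116 · e^(0.0437 × 7/12) = 3.116 · e^0.025492
= 3.116 × 1.025820 = £3.196 per bushel

£3.196 per bushel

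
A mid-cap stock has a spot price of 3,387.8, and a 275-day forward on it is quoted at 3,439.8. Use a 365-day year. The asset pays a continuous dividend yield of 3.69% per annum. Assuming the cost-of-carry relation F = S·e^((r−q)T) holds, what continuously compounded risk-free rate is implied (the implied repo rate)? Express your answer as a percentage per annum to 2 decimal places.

From F = S·e^((r−q)T): (r − q) = ln(F/S)/T
ln(3439.8/3387.8) = ln(1.015349) = 0.015232
(r − q) = 0.015232 / (275/365) = 0.020217
r = ln(F/S)/T + q = 0.020217 + 0.0369 = 0.057117
r = 5.71%

5.71%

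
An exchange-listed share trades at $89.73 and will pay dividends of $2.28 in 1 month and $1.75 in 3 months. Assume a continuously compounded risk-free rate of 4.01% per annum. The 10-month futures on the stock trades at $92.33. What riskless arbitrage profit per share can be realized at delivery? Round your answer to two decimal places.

$3.69 per share

PV(dividends) I = 2.28·e^(−0.0401·1/12) + 1.75·e^(−0.0401·3/12) = 4.0049
Fair futures F* = (S − I)·e^(rT) = (89.73 − 4.0049)·e^0.033417 = 85.7251 × 1.033982 = 88.6382
Market $92.33 > fair 88.6382: forward overpriced → cash-and-carry (borrow at r, buy the stock and collect the dividends, short the forward).
Profit at T = |F_mkt − F*| = |92.33 − 88.6382| = $3.69 per share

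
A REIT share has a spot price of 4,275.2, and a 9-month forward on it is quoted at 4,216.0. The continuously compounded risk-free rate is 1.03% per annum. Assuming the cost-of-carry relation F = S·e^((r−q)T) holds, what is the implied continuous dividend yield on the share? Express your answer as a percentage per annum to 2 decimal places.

From F = S·e^((r−q)T): (r − q) = ln(F/S)/T
ln(4216.0/4275.2) = ln(0.986153) = -0.013944
(r − q) = -0.013944 / (9/12) = -0.018592
q = r − ln(F/S)/T = 0.0103 + 0.018592 = 0.028892
q = 2.89%

2.89%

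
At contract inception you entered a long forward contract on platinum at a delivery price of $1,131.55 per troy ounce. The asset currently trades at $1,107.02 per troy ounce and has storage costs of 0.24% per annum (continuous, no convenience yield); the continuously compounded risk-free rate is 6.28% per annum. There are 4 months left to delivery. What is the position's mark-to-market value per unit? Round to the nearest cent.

-$0.20 per troy ounce

Current fair forward for the remaining 4 months: F = S·e^((r + u)·T), (r + u) = 0.0628 + 0.0024 = 0.0652
F = 1107.02 · e^(0.0652 × 4/12) = 1107.02 × 1.02197122 = 1131.3426
Value of long forward = (F − K)·e^(−rT) = (1131.3426 − 1131.55) · e^(−0.0628·4/12)
= -0.2074 × 0.97928425 = -0.20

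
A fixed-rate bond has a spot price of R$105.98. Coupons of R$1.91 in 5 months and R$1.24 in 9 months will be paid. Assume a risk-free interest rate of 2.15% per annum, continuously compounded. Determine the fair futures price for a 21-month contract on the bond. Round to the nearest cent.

R$106.81

PV(coupons) I = 1.91·e^(−0.0215·5/12) + 1.24·e^(−0.0215·9/12)
I = 1.8930 + 1.2202 = 3.1132
F = (S − I)·e^(rT) = (105.98 − 3.1132) · e^(0.0215·21/12)
= 102.8668 · e^0.037625 = 102.8668 × 1.038342 = R$106.81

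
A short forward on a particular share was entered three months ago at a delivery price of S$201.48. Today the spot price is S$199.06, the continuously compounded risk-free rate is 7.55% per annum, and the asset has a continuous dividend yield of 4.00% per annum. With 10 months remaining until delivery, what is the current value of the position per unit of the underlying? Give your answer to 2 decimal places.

Current fair forward for the remaining 10 months: F = S·e^((r − q)·T), (r − q) = 0.0755 − 0.0400 = 0.0355
F = 199.06 · e^(0.0355 × 10/12) = 199.06 × 1.030025 = 205.0368
Value of long forward = (F − K)·e^(−rT) = (205.0368 − 201.48) · e^(−0.0755·10/12)
= 3.5568 × 0.939022 = 3.34
Short position value = −(long value) = -S$3.34

-S$3.34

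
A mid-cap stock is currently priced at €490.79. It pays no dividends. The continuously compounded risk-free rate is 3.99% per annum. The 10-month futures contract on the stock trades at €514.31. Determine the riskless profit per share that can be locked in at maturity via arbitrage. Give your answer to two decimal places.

€6.93 per share

Fair futures: F* = S·e^(carry·T), with carry = r = 0.0399
F* = 490.79 · e^(0.0399 × 10/12) = 490.79 · e^0.033250 = 490.79 × 1.033809 = €507.3831
Market €514.31 > fair €507.3831: forward overpriced → cash-and-carry (buy spot, short the forward).
At maturity, profit = |F_mkt − F*| = |514.31 − 507.3831| = €6.93 per share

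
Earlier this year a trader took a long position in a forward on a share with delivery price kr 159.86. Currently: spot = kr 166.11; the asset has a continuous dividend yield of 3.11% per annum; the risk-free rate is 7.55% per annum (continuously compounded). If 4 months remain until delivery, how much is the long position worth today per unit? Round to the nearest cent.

kr 8.51

Current fair forward for the remaining 4 months: F = S·e^((r − q)·T), (r − q) = 0.0755 − 0.0311 = 0.0444
F = 166.11 · e^(0.0444 × 4/12) = 166.11 × 1.014910 = 168.5867
Value of long forward = (F − K)·e^(−rT) = (168.5867 − 159.86) · e^(−0.0755·4/12)
= 8.7267 × 0.975147 = 8.51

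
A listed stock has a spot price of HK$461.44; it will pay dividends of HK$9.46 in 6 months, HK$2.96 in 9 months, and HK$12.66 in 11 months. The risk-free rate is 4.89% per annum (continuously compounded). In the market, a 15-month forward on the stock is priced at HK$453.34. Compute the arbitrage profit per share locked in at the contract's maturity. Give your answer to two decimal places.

PV(dividends) I = 9.46·e^(−0.0489·6/12) + 2.96·e^(−0.0489·9/12) + 12.66·e^(−0.0489·11/12) = 24.1900
Fair forward F* = (S − I)·e^(rT) = (461.44 − 24.1900)·e^0.061125 = 437.2500 × 1.063032 = 464.8107
Market HK$453.34 < fair 464.8107: forward underpriced → reverse cash-and-carry (short the stock, invest proceeds at r, pay the dividends, go long the forward).
Profit at T = |F_mkt − F*| = |453.34 − 464.8107| = HK$11.47 per share

HK$11.47 per share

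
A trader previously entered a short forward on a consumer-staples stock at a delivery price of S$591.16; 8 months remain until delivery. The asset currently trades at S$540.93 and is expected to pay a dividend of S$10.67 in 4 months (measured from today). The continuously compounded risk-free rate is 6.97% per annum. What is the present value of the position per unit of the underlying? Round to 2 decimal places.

S$33.81

PV(remaining dividends) I = 10.67·e^(−0.0697·4/12) = 10.4250
Current forward F = (S − I)·e^(rT) = (540.93 − 10.4250)·e^(0.0697·8/12) = 530.5050 × 1.047563 = 555.7374
Value (long) = (F − K)·e^(−rT) = (555.7374 − 591.16) × 0.954596 = -33.8143
Short position value = −(long value) = S$33.81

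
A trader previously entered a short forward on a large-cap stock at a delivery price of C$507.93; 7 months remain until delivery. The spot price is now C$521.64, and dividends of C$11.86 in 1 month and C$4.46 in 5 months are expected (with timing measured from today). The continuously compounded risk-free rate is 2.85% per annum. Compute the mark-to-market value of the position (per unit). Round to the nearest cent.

PV(remaining dividends) I = 11.86·e^(−0.0285·1/12) + 4.46·e^(−0.0285·5/12) = 16.2392
Current forward F = (S − I)·e^(rT) = (521.64 − 16.2392)·e^(0.0285·7/12) = 505.4008 × 1.016764 = 513.8733
Value (long) = (F − K)·e^(−rT) = (513.8733 − 507.93) × 0.983512 = 5.8453
Short position value = −(long value) = -C$5.85

-C$5.85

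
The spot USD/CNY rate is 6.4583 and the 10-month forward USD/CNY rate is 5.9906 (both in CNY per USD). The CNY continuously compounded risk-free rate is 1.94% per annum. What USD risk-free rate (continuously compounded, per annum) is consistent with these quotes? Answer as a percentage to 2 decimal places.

F = S·e^((r_CNY − r_USD)T) ⇒ r_USD = r_CNY − ln(F/S)/T
ln(5.9906/6.4583) = -0.075175; /(10/12) = -0.090210
r_USD = 0.0194 + 0.090210 = 0.109610
r_USD = 10.96%

10.96%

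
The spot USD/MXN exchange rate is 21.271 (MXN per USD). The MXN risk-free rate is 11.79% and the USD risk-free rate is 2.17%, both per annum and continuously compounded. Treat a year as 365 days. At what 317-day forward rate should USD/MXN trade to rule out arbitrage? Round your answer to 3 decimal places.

23.125

F = S·e^((r_MXN − r_USD)T) = 21.271 · e^((0.1179 − 0.0217) × 317/365)
= 21.271 · e^0.083549 = 21.271 × 1.087138
F = 23.125 MXN per USD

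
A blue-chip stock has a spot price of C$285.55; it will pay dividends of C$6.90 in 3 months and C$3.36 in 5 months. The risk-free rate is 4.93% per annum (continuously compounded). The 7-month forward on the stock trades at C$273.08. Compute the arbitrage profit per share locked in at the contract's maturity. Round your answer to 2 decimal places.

C$10.40 per share

PV(dividends) I = 6.90·e^(−0.0493·3/12) + 3.36·e^(−0.0493·5/12) = 10.1072
Fair forward F* = (S − I)·e^(rT) = (285.55 − 10.1072)·e^0.028758 = 275.4428 × 1.029176 = 283.4791
Market C$273.08 < fair 283.4791: forward underpriced → reverse cash-and-carry (short the stock, invest proceeds at r, pay the dividends, go long the forward).
Profit at T = |F_mkt − F*| = |273.08 − 283.4791| = C$10.40 per share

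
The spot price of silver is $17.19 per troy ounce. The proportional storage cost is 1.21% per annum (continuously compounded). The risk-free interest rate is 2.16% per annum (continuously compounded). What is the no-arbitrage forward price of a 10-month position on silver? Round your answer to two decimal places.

$17.68 per troy ounce

Net carry = r + u − y = 0.0216 + 0.0121 − 0.0000 = 0.0337
F = S·e^((r+u−y)T) = 17.19 · e^(0.0337 × 10/12) = 17.19 · e^0.028083
= 17.19 × 1.028481 = $17.68 per troy ounce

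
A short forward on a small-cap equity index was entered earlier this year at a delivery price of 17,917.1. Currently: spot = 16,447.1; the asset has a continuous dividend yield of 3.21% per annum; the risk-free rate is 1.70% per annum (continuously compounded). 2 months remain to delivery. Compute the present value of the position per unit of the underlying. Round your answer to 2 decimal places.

Current fair forward for the remaining 2 months: F = S·e^((r − q)·T), (r − q) = 0.0170 − 0.0321 = -0.0151
F = 16447.1 · e^(-0.0151 × 2/12) = 16447.1 × 0.99748650 = 16405.7602
Value of long forward = (F − K)·e^(−rT) = (16405.7602 − 17917.1) · e^(−0.0170·2/12)
= -1511.3398 × 0.99717068 = -1507.06
Short position value = −(long value) = 1507.06

1507.06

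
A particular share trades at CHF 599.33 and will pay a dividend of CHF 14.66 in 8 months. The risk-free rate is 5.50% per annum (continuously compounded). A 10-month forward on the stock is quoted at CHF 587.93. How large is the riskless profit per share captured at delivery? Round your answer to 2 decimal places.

PV(dividends) I = 14.66·e^(−0.0550·8/12) = 14.1322
Fair forward F* = (S − I)·e^(rT) = (599.33 − 14.1322)·e^0.045833 = 585.1978 × 1.046900 = 612.6436
Market CHF 587.93 < fair 612.6436: forward underpriced → reverse cash-and-carry (short the stock, invest proceeds at r, pay the dividends, go long the forward).
Profit at T = |F_mkt − F*| = |587.93 − 612.6436| = CHF 24.71 per share

CHF 24.71 per share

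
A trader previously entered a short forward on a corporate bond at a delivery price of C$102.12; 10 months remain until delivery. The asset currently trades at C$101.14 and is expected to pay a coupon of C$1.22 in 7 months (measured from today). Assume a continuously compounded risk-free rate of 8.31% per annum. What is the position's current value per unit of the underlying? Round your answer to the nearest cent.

-C$4.69

PV(remaining coupons) I = 1.22·e^(−0.0831·7/12) = 1.1623
Current forward F = (S − I)·e^(rT) = (101.14 − 1.1623)·e^(0.0831·10/12) = 99.9777 × 1.071704 = 107.1465
Value (long) = (F − K)·e^(−rT) = (107.1465 − 102.12) × 0.933093 = 4.6902
Short position value = −(long value) = -C$4.69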